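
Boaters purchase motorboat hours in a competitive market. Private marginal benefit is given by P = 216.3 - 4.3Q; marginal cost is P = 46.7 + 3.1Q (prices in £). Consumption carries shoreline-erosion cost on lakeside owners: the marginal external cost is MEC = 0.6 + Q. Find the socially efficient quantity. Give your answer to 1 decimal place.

Social marginal benefit = demand − MEC = 215.7 - 5.3Q.
Set SMB = MC: 215.7 - 5.3Q = 46.7 + 3.1Q → Q* = 20.1190.

Q* = 20.1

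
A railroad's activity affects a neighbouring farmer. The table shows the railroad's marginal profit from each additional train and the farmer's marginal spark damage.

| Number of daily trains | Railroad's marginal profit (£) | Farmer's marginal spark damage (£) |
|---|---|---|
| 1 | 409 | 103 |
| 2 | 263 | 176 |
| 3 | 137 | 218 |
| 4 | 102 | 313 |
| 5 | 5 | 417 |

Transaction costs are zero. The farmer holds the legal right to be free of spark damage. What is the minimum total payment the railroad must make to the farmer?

Efficient level: marginal profit ≥ marginal spark damage through level 2, so k* = 2.
With the farmer holding the right, the railroad must at least compensate total damage at k*: 103 + 176 = 279.

£279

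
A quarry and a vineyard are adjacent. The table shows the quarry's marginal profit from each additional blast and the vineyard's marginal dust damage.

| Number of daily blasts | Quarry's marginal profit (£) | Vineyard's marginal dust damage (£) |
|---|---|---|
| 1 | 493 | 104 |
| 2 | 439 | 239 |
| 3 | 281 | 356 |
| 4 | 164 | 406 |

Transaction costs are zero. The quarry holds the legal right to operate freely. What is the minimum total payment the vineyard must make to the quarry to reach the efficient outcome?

Left alone the quarry would choose level 4 (marginal profit stays positive).
Efficient level: k* = 2 (marginal profit ≥ marginal dust damage through 2).
The vineyard must at least cover the quarry's forgone profit from cutting 4→2: 281 + 164 = 445.

£445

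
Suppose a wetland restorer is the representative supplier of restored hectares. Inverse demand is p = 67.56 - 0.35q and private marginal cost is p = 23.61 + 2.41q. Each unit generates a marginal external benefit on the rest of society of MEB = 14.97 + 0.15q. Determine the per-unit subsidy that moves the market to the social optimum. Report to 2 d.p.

subsidy = 18.36 per unit

Social marginal cost = private MC − MEB = 8.64 + 2.26q.
Set SMC = demand: 8.64 + 2.26q = 67.56 - 0.35q → q* = 22.5747.
The Pigouvian subsidy equals MEB at q*: 14.97 + 0.15×22.5747 = 18.3562.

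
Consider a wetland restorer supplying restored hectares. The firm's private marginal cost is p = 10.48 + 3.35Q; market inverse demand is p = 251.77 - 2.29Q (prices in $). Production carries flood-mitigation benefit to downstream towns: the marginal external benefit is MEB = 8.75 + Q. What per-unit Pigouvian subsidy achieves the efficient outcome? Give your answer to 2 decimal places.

subsidy = $62.64 per unit

Social marginal cost = private MC − MEB = 1.73 + 2.35Q.
Set SMC = demand: 1.73 + 2.35Q = 251.77 - 2.29Q → Q* = 53.8879.
The Pigouvian subsidy equals MEB at Q*: 8.75 + 1.00×53.8879 = 62.6379.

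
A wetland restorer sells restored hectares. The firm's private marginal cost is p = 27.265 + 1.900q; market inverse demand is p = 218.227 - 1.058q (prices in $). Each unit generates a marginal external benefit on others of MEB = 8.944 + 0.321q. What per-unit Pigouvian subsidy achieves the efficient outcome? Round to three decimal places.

Social marginal cost = private MC − MEB = 18.321 + 1.579q.
Set SMC = demand: 18.321 + 1.579q = 218.227 - 1.058q → q* = 75.8081.
The Pigouvian subsidy equals MEB at q*: 8.944 + 0.321×75.8081 = 33.2784.

subsidy = $33.278 per unit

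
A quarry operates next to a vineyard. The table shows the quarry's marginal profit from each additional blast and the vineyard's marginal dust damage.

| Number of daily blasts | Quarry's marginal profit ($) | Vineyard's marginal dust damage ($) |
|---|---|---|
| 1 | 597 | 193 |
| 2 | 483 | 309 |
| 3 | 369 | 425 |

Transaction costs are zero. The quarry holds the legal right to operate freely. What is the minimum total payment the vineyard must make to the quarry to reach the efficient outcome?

Left alone the quarry would choose level 3 (marginal profit stays positive).
Efficient level: k* = 2 (marginal profit ≥ marginal dust damage through 2).
The vineyard must at least cover the quarry's forgone profit from cutting 3→2: 369 = 369.

$369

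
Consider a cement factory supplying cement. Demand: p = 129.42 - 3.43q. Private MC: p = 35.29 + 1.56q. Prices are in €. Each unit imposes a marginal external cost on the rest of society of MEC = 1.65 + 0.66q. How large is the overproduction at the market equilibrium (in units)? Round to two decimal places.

Market equilibrium (private): 35.29 + 1.56q = 129.42 - 3.43q → q_m = 18.8637.
Social marginal cost = private MC + MEC = 36.94 + 2.22q.
Set SMC = demand: 36.94 + 2.22q = 129.42 - 3.43q → q* = 16.3681.
Gap = |18.8637 − 16.3681| = 2.4956.

2.50 units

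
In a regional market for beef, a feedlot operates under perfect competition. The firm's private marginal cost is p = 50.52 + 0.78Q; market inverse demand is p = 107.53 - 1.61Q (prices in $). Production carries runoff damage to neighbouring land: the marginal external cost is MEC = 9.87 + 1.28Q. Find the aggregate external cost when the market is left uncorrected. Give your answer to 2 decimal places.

Market equilibrium (private): 50.52 + 0.78Q = 107.53 - 1.61Q → Q_m = 23.8536.
Total external cost = ∫₀^{Q_m} (9.87 + 1.28Q) dQ = 9.87×23.8536 + ½×1.28×23.8536² = 599.5913.

$599.59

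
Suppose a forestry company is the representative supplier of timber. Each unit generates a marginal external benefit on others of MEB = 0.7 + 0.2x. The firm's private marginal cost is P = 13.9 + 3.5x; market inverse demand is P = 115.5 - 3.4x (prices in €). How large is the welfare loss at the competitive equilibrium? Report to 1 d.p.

Market equilibrium (private): 13.9 + 3.5x = 115.5 - 3.4x → x_m = 14.7246.
Social marginal cost = private MC − MEB = 13.2 + 3.3x.
Set SMC = demand: 13.2 + 3.3x = 115.5 - 3.4x → x* = 15.2687.
Height of the DWL triangle at x_m is demand(x_m) − SMC(x_m) = MEB(x_m) = 3.6449.
DWL = ½ × 0.5441 × 3.6449 = 0.9916.

DWL = €1.0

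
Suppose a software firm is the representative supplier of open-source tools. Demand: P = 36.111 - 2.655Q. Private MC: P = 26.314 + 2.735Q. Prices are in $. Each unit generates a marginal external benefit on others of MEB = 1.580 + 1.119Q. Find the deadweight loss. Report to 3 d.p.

Market equilibrium (private): 26.314 + 2.735Q = 36.111 - 2.655Q → Q_m = 1.8176.
Social marginal cost = private MC − MEB = 24.734 + 1.616Q.
Set SMC = demand: 24.734 + 1.616Q = 36.111 - 2.655Q → Q* = 2.6638.
The welfare-loss triangle has base |Q_m − Q*| and height MEB(Q_m) (the vertical gap between SMC and demand is zero at Q* and MEB at Q_m).
DWL = ½ × 0.8462 × 3.6139 = 1.5290.

DWL = $1.529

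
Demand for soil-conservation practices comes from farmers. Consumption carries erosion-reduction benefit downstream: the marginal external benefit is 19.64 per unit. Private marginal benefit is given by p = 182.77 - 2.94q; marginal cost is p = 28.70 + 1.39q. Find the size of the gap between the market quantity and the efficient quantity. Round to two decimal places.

Market equilibrium (private): 28.70 + 1.39q = 182.77 - 2.94q → q_m = 35.5820.
Social marginal benefit = demand + MEB = 202.41 - 2.94q.
Set SMB = MC: 202.41 - 2.94q = 28.70 + 1.39q → q* = 40.1178.
Gap = |35.5820 − 40.1178| = 4.5358.

4.54 units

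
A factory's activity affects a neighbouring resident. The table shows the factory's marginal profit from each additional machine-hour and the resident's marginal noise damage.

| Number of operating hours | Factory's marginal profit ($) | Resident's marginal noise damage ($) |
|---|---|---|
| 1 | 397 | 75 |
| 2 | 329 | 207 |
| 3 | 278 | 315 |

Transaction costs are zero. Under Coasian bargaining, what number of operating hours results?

2

Bargaining reaches the level where marginal profit last exceeds marginal noise damage.
That holds through level 2 (329 ≥ 207) but not at 3 (278 < 315).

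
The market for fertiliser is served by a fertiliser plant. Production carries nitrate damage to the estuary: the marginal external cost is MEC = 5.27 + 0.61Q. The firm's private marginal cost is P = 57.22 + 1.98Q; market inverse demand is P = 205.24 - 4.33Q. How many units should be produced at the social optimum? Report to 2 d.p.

Q* = 20.63

Social marginal cost = private MC + MEC = 62.49 + 2.59Q.
Set SMC = demand: 62.49 + 2.59Q = 205.24 - 4.33Q → Q* = 20.6286.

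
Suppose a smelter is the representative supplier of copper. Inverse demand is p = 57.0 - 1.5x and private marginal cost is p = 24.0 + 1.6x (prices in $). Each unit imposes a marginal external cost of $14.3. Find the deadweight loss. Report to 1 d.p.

DWL = $33.0

Market equilibrium (private): 24.0 + 1.6x = 57.0 - 1.5x → x_m = 10.6452.
Social marginal cost = private MC + MEC = 38.3 + 1.6x.
Set SMC = demand: 38.3 + 1.6x = 57.0 - 1.5x → x* = 6.0323.
Between x* and x_m the wedge SMC − demand runs linearly from 0 to MEC(x_m), so the loss is a triangle.
DWL = ½ × 4.6129 × 14.3000 = 32.9822.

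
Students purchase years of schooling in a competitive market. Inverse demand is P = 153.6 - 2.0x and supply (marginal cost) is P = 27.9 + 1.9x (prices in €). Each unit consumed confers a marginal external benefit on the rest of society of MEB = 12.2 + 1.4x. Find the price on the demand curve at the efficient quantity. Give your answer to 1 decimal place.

Social marginal benefit = demand + MEB = 165.8 - 0.6x.
Set SMB = MC: 165.8 - 0.6x = 27.9 + 1.9x → x* = 55.1600.
Consumer price on the demand curve at x*: 153.6 − 2.0×55.1600 = 43.2800.

P = €43.3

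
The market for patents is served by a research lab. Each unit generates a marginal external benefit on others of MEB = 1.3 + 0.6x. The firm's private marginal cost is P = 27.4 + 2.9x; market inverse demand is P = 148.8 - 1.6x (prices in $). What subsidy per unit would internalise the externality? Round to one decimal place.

Social marginal cost = private MC − MEB = 26.1 + 2.3x.
Set SMC = demand: 26.1 + 2.3x = 148.8 - 1.6x → x* = 31.4615.
The Pigouvian subsidy equals MEB at x*: 1.3 + 0.6×31.4615 = 20.1769.

subsidy = $20.2 per unit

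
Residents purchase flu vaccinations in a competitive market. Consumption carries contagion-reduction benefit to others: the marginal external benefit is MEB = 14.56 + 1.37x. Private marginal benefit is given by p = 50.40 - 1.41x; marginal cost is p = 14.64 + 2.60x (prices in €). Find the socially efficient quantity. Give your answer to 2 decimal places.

x* = 19.06

Social marginal benefit = demand + MEB = 64.96 - 0.04x.
Set SMB = MC: 64.96 - 0.04x = 14.64 + 2.60x → x* = 19.0606.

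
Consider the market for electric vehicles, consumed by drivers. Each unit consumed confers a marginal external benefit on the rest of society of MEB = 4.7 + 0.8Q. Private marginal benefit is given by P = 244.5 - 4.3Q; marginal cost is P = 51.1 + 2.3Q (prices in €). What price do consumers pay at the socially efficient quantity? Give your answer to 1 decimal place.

P = €97.6

Social marginal benefit = demand + MEB = 249.2 - 3.5Q.
Set SMB = MC: 249.2 - 3.5Q = 51.1 + 2.3Q → Q* = 34.1552.
Consumer price on the demand curve at Q*: 244.5 − 4.3×34.1552 = 97.6326.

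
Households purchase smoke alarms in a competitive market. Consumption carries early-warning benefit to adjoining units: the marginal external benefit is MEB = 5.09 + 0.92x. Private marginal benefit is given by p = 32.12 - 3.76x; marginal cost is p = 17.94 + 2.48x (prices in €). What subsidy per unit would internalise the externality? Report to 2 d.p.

Social marginal benefit = demand + MEB = 37.21 - 2.84x.
Set SMB = MC: 37.21 - 2.84x = 17.94 + 2.48x → x* = 3.6222.
The Pigouvian subsidy equals MEB at x*: 5.09 + 0.92×3.6222 = 8.4224.

subsidy = €8.42 per unit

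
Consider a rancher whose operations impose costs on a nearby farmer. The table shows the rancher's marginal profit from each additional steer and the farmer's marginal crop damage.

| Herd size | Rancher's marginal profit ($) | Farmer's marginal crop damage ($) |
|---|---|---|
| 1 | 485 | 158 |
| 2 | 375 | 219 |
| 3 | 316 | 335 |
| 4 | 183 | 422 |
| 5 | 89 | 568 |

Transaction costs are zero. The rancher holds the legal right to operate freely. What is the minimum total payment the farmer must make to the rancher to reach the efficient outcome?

$588

Left alone the rancher would choose level 5 (marginal profit stays positive).
Efficient level: k* = 2 (marginal profit ≥ marginal crop damage through 2).
The farmer must at least cover the rancher's forgone profit from cutting 5→2: 316 + 183 + 89 = 588.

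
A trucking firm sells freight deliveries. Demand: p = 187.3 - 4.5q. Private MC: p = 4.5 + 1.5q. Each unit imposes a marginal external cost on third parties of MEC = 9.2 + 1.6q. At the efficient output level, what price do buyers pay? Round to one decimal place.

Social marginal cost = private MC + MEC = 13.7 + 3.1q.
Set SMC = demand: 13.7 + 3.1q = 187.3 - 4.5q → q* = 22.8421.
Consumer price on the demand curve at q*: 187.3 − 4.5×22.8421 = 84.5106.

P = 84.5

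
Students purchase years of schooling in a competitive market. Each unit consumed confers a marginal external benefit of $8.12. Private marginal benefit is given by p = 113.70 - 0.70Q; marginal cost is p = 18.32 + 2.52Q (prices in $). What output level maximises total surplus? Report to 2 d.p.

Q* = 32.14

Social marginal benefit = demand + MEB = 121.82 - 0.70Q.
Set SMB = MC: 121.82 - 0.70Q = 18.32 + 2.52Q → Q* = 32.1429.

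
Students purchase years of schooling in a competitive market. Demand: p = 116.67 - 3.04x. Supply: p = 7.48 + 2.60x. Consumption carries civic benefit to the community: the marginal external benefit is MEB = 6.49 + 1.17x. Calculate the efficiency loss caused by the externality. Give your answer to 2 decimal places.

DWL = 94.99

Market equilibrium (private): 7.48 + 2.60x = 116.67 - 3.04x → x_m = 19.3599.
Social marginal benefit = demand + MEB = 123.16 - 1.87x.
Set SMB = MC: 123.16 - 1.87x = 7.48 + 2.60x → x* = 25.8792.
The welfare-loss triangle has base |x_m − x*| and height MEB(x_m) (the vertical gap between SMB and MC is zero at x* and MEB at x_m).
DWL = ½ × 6.5193 × 29.1411 = 94.9898.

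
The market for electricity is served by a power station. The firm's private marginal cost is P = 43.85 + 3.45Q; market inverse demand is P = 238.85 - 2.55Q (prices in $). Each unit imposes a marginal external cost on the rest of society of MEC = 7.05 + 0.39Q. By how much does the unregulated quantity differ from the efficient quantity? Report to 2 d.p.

3.09 units

Market equilibrium (private): 43.85 + 3.45Q = 238.85 - 2.55Q → Q_m = 32.5000.
Social marginal cost = private MC + MEC = 50.90 + 3.84Q.
Set SMC = demand: 50.90 + 3.84Q = 238.85 - 2.55Q → Q* = 29.4131.
Gap = |32.5000 − 29.4131| = 3.0869.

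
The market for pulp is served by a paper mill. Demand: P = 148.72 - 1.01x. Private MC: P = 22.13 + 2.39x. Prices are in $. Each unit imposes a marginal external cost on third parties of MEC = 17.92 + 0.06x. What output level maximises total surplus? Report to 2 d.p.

Social marginal cost = private MC + MEC = 40.05 + 2.45x.
Set SMC = demand: 40.05 + 2.45x = 148.72 - 1.01x → x* = 31.4075.

x* = 31.41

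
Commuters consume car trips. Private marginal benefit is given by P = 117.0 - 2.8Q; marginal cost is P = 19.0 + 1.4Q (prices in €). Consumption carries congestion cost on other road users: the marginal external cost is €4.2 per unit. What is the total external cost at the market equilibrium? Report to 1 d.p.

Market equilibrium (private): 19.0 + 1.4Q = 117.0 - 2.8Q → Q_m = 23.3333.
Total external cost = MEC × Q_m = 4.2 × 23.3333 = 97.9999.

€98.0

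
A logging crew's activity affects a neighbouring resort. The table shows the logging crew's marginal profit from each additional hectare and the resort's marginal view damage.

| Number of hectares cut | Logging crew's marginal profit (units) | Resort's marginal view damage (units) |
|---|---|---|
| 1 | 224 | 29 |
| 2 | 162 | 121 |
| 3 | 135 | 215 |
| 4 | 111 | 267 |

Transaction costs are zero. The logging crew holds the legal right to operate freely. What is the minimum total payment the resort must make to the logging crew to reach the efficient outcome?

246

Left alone the logging crew would choose level 4 (marginal profit stays positive).
Efficient level: k* = 2 (marginal profit ≥ marginal view damage through 2).
The resort must at least cover the logging crew's forgone profit from cutting 4→2: 135 + 111 = 246.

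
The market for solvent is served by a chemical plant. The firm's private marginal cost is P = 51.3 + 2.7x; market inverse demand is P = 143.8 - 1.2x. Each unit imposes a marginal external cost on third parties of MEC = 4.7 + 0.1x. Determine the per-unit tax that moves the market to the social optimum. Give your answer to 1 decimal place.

Social marginal cost = private MC + MEC = 56.0 + 2.8x.
Set SMC = demand: 56.0 + 2.8x = 143.8 - 1.2x → x* = 21.9500.
The Pigouvian tax equals MEC at x*: 4.7 + 0.1×21.9500 = 6.8950.

tax = 6.9 per unit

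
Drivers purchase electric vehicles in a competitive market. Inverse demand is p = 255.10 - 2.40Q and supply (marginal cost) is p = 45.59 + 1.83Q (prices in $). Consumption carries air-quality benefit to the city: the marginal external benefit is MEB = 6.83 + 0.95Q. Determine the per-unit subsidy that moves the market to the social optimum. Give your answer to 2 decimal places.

Social marginal benefit = demand + MEB = 261.93 - 1.45Q.
Set SMB = MC: 261.93 - 1.45Q = 45.59 + 1.83Q → Q* = 65.9573.
The Pigouvian subsidy equals MEB at Q*: 6.83 + 0.95×65.9573 = 69.4894.

subsidy = $69.49 per unit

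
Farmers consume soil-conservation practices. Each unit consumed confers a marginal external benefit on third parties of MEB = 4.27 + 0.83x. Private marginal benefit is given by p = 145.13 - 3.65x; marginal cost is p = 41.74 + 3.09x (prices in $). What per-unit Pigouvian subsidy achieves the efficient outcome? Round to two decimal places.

subsidy = $19.39 per unit

Social marginal benefit = demand + MEB = 149.40 - 2.82x.
Set SMB = MC: 149.40 - 2.82x = 41.74 + 3.09x → x* = 18.2166.
The Pigouvian subsidy equals MEB at x*: 4.27 + 0.83×18.2166 = 19.3898.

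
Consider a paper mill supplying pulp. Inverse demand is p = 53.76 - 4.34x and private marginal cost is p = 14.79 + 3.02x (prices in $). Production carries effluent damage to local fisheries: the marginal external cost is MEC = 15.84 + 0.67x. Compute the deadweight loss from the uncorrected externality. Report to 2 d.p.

Market equilibrium (private): 14.79 + 3.02x = 53.76 - 4.34x → x_m = 5.2948.
Social marginal cost = private MC + MEC = 30.63 + 3.69x.
Set SMC = demand: 30.63 + 3.69x = 53.76 - 4.34x → x* = 2.8804.
The welfare-loss triangle has base |x_m − x*| and height MEC(x_m) (the vertical gap between SMC and demand is zero at x* and MEC at x_m).
DWL = ½ × 2.4144 × 19.3875 = 23.4046.

DWL = $23.40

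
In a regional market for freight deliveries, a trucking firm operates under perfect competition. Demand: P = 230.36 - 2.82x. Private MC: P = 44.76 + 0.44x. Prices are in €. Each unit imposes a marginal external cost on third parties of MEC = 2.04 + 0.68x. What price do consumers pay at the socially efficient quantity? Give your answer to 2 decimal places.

Social marginal cost = private MC + MEC = 46.80 + 1.12x.
Set SMC = demand: 46.80 + 1.12x = 230.36 - 2.82x → x* = 46.5888.
Consumer price on the demand curve at x*: 230.36 − 2.82×46.5888 = 98.9796.

P = €98.98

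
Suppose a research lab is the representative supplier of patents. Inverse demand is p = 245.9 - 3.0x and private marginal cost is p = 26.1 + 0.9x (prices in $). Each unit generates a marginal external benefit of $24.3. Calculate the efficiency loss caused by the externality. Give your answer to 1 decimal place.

Market equilibrium (private): 26.1 + 0.9x = 245.9 - 3.0x → x_m = 56.3590.
Social marginal cost = private MC − MEB = 1.8 + 0.9x.
Set SMC = demand: 1.8 + 0.9x = 245.9 - 3.0x → x* = 62.5897.
The loss is the area between SMC and demand from x* to x_m; with linear curves that's a triangle of height MEB(x_m).
DWL = ½ × 6.2307 × 24.3000 = 75.7030.

DWL = $75.7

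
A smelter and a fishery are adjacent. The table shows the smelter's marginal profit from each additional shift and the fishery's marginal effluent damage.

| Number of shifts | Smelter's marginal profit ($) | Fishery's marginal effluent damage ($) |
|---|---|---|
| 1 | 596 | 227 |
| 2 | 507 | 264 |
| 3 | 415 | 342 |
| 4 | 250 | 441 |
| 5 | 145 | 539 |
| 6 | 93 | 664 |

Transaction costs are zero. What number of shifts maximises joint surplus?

Bargaining reaches the level where marginal profit last exceeds marginal effluent damage.
That holds through level 3 (415 ≥ 342) but not at 4 (250 < 441).

3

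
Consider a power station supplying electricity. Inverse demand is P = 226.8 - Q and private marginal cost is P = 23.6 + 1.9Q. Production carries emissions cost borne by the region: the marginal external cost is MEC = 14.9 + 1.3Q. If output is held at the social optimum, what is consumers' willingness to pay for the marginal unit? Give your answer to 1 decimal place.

Social marginal cost = private MC + MEC = 38.5 + 3.2Q.
Set SMC = demand: 38.5 + 3.2Q = 226.8 - Q → Q* = 44.8333.
Consumer price on the demand curve at Q*: 226.8 − 1.0×44.8333 = 181.9667.

P = 182.0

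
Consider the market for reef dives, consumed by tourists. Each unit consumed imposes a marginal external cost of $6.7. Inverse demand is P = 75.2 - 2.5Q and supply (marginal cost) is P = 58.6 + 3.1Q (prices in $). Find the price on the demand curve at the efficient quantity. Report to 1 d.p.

Social marginal benefit = demand − MEC = 68.5 - 2.5Q.
Set SMB = MC: 68.5 - 2.5Q = 58.6 + 3.1Q → Q* = 1.7679.
Consumer price on the demand curve at Q*: 75.2 − 2.5×1.7679 = 70.7803.

P = $70.8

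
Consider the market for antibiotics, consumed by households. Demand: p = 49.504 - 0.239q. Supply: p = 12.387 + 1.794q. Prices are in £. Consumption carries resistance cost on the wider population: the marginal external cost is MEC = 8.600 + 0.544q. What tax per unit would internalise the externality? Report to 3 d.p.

tax = £14.620 per unit

Social marginal benefit = demand − MEC = 40.904 - 0.783q.
Set SMB = MC: 40.904 - 0.783q = 12.387 + 1.794q → q* = 11.0660.
The Pigouvian tax equals MEC at q*: 8.600 + 0.544×11.0660 = 14.6199.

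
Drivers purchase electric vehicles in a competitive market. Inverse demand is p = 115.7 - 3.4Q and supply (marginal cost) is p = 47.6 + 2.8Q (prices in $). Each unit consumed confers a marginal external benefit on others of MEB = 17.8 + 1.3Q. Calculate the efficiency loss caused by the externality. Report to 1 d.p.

Market equilibrium (private): 47.6 + 2.8Q = 115.7 - 3.4Q → Q_m = 10.9839.
Social marginal benefit = demand + MEB = 133.5 - 2.1Q.
Set SMB = MC: 133.5 - 2.1Q = 47.6 + 2.8Q → Q* = 17.5306.
The welfare-loss triangle has base |Q_m − Q*| and height MEB(Q_m) (the vertical gap between SMB and MC is zero at Q* and MEB at Q_m).
DWL = ½ × 6.5467 × 32.0790 = 105.0058.

DWL = $105.0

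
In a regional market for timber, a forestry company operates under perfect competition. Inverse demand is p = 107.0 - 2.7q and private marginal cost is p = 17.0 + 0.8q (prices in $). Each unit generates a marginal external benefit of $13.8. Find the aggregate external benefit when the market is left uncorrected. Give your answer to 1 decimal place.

$354.9

Market equilibrium (private): 17.0 + 0.8q = 107.0 - 2.7q → q_m = 25.7143.
Total external benefit = MEB × q_m = 13.8 × 25.7143 = 354.8573.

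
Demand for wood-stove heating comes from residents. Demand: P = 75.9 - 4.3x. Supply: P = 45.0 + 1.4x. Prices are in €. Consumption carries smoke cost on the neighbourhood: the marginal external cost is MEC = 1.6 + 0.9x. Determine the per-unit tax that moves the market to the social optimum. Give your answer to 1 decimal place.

tax = €5.6 per unit

Social marginal benefit = demand − MEC = 74.3 - 5.2x.
Set SMB = MC: 74.3 - 5.2x = 45.0 + 1.4x → x* = 4.4394.
The Pigouvian tax equals MEC at x*: 1.6 + 0.9×4.4394 = 5.5955.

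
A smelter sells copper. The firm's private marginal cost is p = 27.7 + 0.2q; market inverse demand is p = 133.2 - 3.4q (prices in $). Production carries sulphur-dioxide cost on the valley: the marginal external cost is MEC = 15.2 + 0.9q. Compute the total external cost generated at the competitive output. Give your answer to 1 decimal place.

$831.9

Market equilibrium (private): 27.7 + 0.2q = 133.2 - 3.4q → q_m = 29.3056.
Total external cost = ∫₀^{q_m} (15.2 + 0.9q) dq = 15.2×29.3056 + ½×0.9×29.3056² = 831.9133.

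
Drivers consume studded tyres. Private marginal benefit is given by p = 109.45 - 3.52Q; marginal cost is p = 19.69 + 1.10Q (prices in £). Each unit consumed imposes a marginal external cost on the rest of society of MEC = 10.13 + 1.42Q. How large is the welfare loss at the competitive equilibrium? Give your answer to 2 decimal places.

Market equilibrium (private): 19.69 + 1.10Q = 109.45 - 3.52Q → Q_m = 19.4286.
Social marginal benefit = demand − MEC = 99.32 - 4.94Q.
Set SMB = MC: 99.32 - 4.94Q = 19.69 + 1.10Q → Q* = 13.1838.
The welfare-loss triangle has base |Q_m − Q*| and height MEC(Q_m) (the vertical gap between SMB and MC is zero at Q* and MEC at Q_m).
DWL = ½ × 6.2448 × 37.7186 = 117.7726.

DWL = £117.77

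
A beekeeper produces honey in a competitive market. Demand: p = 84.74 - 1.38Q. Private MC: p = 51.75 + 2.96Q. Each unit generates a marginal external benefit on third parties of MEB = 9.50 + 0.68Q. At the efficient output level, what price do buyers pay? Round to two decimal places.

Social marginal cost = private MC − MEB = 42.25 + 2.28Q.
Set SMC = demand: 42.25 + 2.28Q = 84.74 - 1.38Q → Q* = 11.6093.
Consumer price on the demand curve at Q*: 84.74 − 1.38×11.6093 = 68.7192.

P = 68.72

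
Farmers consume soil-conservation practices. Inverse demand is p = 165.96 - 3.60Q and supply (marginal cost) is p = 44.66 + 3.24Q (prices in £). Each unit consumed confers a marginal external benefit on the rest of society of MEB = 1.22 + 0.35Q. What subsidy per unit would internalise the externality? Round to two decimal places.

Social marginal benefit = demand + MEB = 167.18 - 3.25Q.
Set SMB = MC: 167.18 - 3.25Q = 44.66 + 3.24Q → Q* = 18.8783.
The Pigouvian subsidy equals MEB at Q*: 1.22 + 0.35×18.8783 = 7.8274.

subsidy = £7.83 per unit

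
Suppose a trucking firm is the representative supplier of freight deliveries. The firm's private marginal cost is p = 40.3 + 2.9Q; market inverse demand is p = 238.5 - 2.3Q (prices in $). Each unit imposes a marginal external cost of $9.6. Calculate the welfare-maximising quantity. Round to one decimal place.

Social marginal cost = private MC + MEC = 49.9 + 2.9Q.
Set SMC = demand: 49.9 + 2.9Q = 238.5 - 2.3Q → Q* = 36.2692.

Q* = 36.3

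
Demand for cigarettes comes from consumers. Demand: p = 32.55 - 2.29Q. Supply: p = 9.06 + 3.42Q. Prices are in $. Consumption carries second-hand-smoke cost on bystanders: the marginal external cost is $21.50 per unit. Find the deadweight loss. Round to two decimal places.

Market equilibrium (private): 9.06 + 3.42Q = 32.55 - 2.29Q → Q_m = 4.1138.
Social marginal benefit = demand − MEC = 11.05 - 2.29Q.
Set SMB = MC: 11.05 - 2.29Q = 9.06 + 3.42Q → Q* = 0.3485.
Between Q* and Q_m the wedge MC − SMB runs linearly from 0 to MEC(Q_m), so the loss is a triangle.
DWL = ½ × 3.7653 × 21.5000 = 40.4770.

DWL = $40.48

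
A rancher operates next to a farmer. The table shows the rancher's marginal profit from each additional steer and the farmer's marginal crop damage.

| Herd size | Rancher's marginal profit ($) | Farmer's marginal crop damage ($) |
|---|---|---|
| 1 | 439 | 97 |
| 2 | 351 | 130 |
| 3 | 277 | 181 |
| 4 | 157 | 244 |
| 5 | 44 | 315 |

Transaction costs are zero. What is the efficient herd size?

3

Bargaining reaches the level where marginal profit last exceeds marginal crop damage.
That holds through level 3 (277 ≥ 181) but not at 4 (157 < 244).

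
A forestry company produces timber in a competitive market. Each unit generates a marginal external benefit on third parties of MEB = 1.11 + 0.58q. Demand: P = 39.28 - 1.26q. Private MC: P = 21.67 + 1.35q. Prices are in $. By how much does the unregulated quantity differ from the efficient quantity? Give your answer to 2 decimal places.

Market equilibrium (private): 21.67 + 1.35q = 39.28 - 1.26q → q_m = 6.7471.
Social marginal cost = private MC − MEB = 20.56 + 0.77q.
Set SMC = demand: 20.56 + 0.77q = 39.28 - 1.26q → q* = 9.2217.
Gap = |6.7471 − 9.2217| = 2.4746.

2.47 units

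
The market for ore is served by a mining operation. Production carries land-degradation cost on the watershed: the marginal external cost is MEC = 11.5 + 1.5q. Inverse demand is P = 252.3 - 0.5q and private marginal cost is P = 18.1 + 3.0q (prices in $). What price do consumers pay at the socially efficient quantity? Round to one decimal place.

P = $230.0

Social marginal cost = private MC + MEC = 29.6 + 4.5q.
Set SMC = demand: 29.6 + 4.5q = 252.3 - 0.5q → q* = 44.5400.
Consumer price on the demand curve at q*: 252.3 − 0.5×44.5400 = 230.0300.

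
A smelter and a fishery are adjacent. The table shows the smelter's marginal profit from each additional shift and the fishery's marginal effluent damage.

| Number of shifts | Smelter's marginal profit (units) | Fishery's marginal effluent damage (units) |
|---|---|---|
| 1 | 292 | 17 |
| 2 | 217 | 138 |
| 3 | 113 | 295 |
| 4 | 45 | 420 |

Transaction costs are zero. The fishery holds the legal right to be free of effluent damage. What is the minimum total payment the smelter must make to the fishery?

Efficient level: marginal profit ≥ marginal effluent damage through level 2, so k* = 2.
With the fishery holding the right, the smelter must at least compensate total damage at k*: 17 + 138 = 155.

155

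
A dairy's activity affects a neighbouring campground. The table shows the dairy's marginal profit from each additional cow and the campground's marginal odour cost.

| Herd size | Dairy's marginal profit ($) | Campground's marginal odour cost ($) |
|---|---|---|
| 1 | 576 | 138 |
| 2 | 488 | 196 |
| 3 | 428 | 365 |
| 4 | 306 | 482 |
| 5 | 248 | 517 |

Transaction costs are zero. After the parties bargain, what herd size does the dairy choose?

3

Bargaining reaches the level where marginal profit last exceeds marginal odour cost.
That holds through level 3 (428 ≥ 365) but not at 4 (306 < 482).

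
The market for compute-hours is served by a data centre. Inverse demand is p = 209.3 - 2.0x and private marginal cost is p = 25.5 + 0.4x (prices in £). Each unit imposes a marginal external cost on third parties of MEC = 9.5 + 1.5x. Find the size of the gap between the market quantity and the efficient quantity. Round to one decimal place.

Market equilibrium (private): 25.5 + 0.4x = 209.3 - 2.0x → x_m = 76.5833.
Social marginal cost = private MC + MEC = 35.0 + 1.9x.
Set SMC = demand: 35.0 + 1.9x = 209.3 - 2.0x → x* = 44.6923.
Gap = |76.5833 − 44.6923| = 31.8910.

31.9 units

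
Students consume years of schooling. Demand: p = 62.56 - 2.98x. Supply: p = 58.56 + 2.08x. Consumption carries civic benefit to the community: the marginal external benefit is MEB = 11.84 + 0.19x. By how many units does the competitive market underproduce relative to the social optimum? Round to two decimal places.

2.46 units

Market equilibrium (private): 58.56 + 2.08x = 62.56 - 2.98x → x_m = 0.7905.
Social marginal benefit = demand + MEB = 74.40 - 2.79x.
Set SMB = MC: 74.40 - 2.79x = 58.56 + 2.08x → x* = 3.2526.
Gap = |0.7905 − 3.2526| = 2.4621.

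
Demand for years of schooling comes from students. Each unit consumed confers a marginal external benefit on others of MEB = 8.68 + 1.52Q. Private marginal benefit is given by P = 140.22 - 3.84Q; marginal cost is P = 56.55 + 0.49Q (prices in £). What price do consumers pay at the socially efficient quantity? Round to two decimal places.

Social marginal benefit = demand + MEB = 148.90 - 2.32Q.
Set SMB = MC: 148.90 - 2.32Q = 56.55 + 0.49Q → Q* = 32.8648.
Consumer price on the demand curve at Q*: 140.22 − 3.84×32.8648 = 14.0192.

P = £14.02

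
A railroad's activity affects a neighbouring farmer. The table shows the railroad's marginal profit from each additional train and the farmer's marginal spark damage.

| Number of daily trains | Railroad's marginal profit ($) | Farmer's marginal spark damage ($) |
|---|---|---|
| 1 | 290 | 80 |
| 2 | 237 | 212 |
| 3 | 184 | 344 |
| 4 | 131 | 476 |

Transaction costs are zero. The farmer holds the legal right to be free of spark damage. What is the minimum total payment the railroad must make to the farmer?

Efficient level: marginal profit ≥ marginal spark damage through level 2, so k* = 2.
With the farmer holding the right, the railroad must at least compensate total damage at k*: 80 + 212 = 292.

$292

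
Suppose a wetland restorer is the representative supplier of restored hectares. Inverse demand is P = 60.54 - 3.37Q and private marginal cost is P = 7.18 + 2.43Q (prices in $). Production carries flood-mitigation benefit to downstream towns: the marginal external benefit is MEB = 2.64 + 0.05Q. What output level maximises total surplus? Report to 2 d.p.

Q* = 9.74

Social marginal cost = private MC − MEB = 4.54 + 2.38Q.
Set SMC = demand: 4.54 + 2.38Q = 60.54 - 3.37Q → Q* = 9.7391.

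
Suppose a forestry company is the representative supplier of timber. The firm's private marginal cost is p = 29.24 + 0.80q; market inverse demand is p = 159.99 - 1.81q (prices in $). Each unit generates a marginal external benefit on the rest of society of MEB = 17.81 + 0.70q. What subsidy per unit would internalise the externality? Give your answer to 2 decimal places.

Social marginal cost = private MC − MEB = 11.43 + 0.10q.
Set SMC = demand: 11.43 + 0.10q = 159.99 - 1.81q → q* = 77.7801.
The Pigouvian subsidy equals MEB at q*: 17.81 + 0.70×77.7801 = 72.2561.

subsidy = $72.26 per unit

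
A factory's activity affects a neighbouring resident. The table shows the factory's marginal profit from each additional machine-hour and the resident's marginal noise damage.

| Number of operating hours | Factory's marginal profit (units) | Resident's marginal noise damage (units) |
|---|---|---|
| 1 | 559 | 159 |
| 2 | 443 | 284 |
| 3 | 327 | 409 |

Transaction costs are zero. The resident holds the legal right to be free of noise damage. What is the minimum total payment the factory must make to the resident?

Efficient level: marginal profit ≥ marginal noise damage through level 2, so k* = 2.
With the resident holding the right, the factory must at least compensate total damage at k*: 159 + 284 = 443.

443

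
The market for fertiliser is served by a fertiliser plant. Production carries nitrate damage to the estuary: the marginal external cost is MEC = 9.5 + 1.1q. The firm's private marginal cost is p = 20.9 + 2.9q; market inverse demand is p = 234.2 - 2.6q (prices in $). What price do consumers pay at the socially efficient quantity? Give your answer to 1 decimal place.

P = $153.9

Social marginal cost = private MC + MEC = 30.4 + 4.0q.
Set SMC = demand: 30.4 + 4.0q = 234.2 - 2.6q → q* = 30.8788.
Consumer price on the demand curve at q*: 234.2 − 2.6×30.8788 = 153.9151.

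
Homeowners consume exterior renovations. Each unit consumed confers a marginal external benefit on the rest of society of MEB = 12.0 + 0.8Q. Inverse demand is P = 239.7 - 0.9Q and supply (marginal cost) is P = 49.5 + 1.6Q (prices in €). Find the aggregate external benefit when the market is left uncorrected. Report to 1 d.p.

Market equilibrium (private): 49.5 + 1.6Q = 239.7 - 0.9Q → Q_m = 76.0800.
Total external benefit = ∫₀^{Q_m} (12.0 + 0.8Q) dQ = 12.0×76.0800 + ½×0.8×76.0800² = 3228.2266.

€3228.2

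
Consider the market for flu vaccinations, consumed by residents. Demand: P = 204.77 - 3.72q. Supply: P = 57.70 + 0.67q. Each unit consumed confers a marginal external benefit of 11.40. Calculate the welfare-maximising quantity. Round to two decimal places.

q* = 36.10

Social marginal benefit = demand + MEB = 216.17 - 3.72q.
Set SMB = MC: 216.17 - 3.72q = 57.70 + 0.67q → q* = 36.0979.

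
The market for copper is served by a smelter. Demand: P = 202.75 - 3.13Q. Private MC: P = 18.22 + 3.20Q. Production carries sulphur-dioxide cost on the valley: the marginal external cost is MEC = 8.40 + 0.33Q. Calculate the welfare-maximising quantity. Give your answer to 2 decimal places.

Social marginal cost = private MC + MEC = 26.62 + 3.53Q.
Set SMC = demand: 26.62 + 3.53Q = 202.75 - 3.13Q → Q* = 26.4459.

Q* = 26.45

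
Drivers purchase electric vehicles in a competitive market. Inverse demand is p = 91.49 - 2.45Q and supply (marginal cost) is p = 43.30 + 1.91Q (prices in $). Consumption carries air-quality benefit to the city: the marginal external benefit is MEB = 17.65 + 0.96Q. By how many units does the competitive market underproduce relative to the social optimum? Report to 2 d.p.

Market equilibrium (private): 43.30 + 1.91Q = 91.49 - 2.45Q → Q_m = 11.0528.
Social marginal benefit = demand + MEB = 109.14 - 1.49Q.
Set SMB = MC: 109.14 - 1.49Q = 43.30 + 1.91Q → Q* = 19.3647.
Gap = |11.0528 − 19.3647| = 8.3119.

8.31 units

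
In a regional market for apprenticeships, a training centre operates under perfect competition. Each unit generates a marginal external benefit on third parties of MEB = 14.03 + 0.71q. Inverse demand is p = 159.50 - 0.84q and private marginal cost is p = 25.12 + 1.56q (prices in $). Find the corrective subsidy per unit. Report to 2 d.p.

subsidy = $76.38 per unit

Social marginal cost = private MC − MEB = 11.09 + 0.85q.
Set SMC = demand: 11.09 + 0.85q = 159.50 - 0.84q → q* = 87.8166.
The Pigouvian subsidy equals MEB at q*: 14.03 + 0.71×87.8166 = 76.3798.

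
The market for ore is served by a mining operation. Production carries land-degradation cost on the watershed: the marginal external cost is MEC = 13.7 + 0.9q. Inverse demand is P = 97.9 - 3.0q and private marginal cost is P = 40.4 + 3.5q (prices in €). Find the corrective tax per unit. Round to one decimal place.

tax = €19.0 per unit

Social marginal cost = private MC + MEC = 54.1 + 4.4q.
Set SMC = demand: 54.1 + 4.4q = 97.9 - 3.0q → q* = 5.9189.
The Pigouvian tax equals MEC at q*: 13.7 + 0.9×5.9189 = 19.0270.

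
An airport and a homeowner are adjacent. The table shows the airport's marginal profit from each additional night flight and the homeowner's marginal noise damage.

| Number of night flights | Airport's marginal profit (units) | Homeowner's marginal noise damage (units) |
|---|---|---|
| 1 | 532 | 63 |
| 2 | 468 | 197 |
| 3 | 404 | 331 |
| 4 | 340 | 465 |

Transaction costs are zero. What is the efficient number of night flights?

3

Bargaining reaches the level where marginal profit last exceeds marginal noise damage.
That holds through level 3 (404 ≥ 331) but not at 4 (340 < 465).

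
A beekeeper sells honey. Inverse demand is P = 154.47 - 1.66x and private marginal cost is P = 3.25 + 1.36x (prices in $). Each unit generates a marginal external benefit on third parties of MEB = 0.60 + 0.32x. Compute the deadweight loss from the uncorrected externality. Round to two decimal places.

Market equilibrium (private): 3.25 + 1.36x = 154.47 - 1.66x → x_m = 50.0728.
Social marginal cost = private MC − MEB = 2.65 + 1.04x.
Set SMC = demand: 2.65 + 1.04x = 154.47 - 1.66x → x* = 56.2296.
Between x* and x_m the wedge demand − SMC runs linearly from 0 to MEB(x_m), so the loss is a triangle.
DWL = ½ × 6.1568 × 16.6233 = 51.1732.

DWL = $51.17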